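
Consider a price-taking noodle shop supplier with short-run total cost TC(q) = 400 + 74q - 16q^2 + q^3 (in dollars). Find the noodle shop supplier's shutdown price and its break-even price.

AVC = 74 - 16q + q^2; minimized at q = 8, giving min AVC = $10. That is the shutdown price.
ATC = 400/q + 74 - 16q + q^2. Setting dATC/dq = −400/q^2 − 16 + 2q = 0 gives q = 10 (since 2·10^3 − 16·10^2 = 400).
min ATC = 400/10 + 74 − 16·10 + 10^2 = $54. That is the break-even price.
Between these two prices the firm operates at a loss; above $54 it earns a profit.

Shutdown price = $10; break-even price = $54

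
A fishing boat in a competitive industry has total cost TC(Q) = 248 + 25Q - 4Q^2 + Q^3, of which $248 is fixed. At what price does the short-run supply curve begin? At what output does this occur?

The shutdown price is the minimum of AVC. VC = 25Q - 4Q^2 + Q^3, so AVC = 25 - 4Q + Q^2.
dAVC/dQ = -4 + 2Q = 0 gives Q = 2. min AVC = 25 - 4·2 + 2^2 = 21.
The firm shuts down for any P below $21.

$21 per unit, at Q = 2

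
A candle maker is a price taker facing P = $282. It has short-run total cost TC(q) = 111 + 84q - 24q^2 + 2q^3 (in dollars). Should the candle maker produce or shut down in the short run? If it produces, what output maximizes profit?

Variable cost is VC = 84q - 24q^2 + 2q^3, so AVC = VC/q = 84 - 24q + 2q^2 and MC = dTC/dq = 84 - 48q + 6q^2.
AVC is minimized where dAVC/dq = -24 + 4q = 0, at q = 6; min AVC = 84 - 24·6 + 2·6^2 = $12.
P = $282 exceeds min AVC = $12, so the firm stays open.
Solving P = MC: -198 - 48q + 6q^2 = 0 ⇒ q = -3 or 11. On the upward-sloping branch, q* = 11.
Check: AVC at q = 11 is $62 ≤ P, so revenue covers variable cost.
Profit = P·q − TC = 282·11 − 793 = $2309.

Produce at q = 11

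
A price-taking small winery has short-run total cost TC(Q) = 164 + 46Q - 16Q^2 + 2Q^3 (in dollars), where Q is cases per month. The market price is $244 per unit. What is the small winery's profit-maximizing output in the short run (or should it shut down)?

Strip out fixed cost: VC = 46Q - 16Q^2 + 2Q^3. Then AVC = 46 - 16Q + 2Q^2 and MC = 46 - 32Q + 6Q^2.
The AVC parabola has its vertex at Q = 16/4 = 4, where AVC = 46 - 16·4 + 2·4^2 = $14.
Because $244 ≥ $14, revenue can cover variable cost; the firm operates.
Set P = MC: 244 = 46 - 32Q + 6Q^2 → -198 - 32Q + 6Q^2 = 0. The roots are Q = -11/3 and Q = 9; the profit-maximizing output is on the rising part of MC, so Q* = 9.
Check: AVC at Q = 9 is $64 ≤ P, so revenue covers variable cost.
Profit = P·Q − TC = 244·9 − 740 = $1456.

Produce at Q = 9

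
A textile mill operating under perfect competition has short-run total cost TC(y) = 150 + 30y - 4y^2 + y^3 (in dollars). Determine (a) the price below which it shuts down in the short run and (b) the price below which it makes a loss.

Shutdown price = $26; break-even price = $65

AVC = 30 - 4y + y^2; minimized at y = 2, giving min AVC = $26. That is the shutdown price.
ATC = 150/y + 30 - 4y + y^2. Setting dATC/dy = −150/y^2 − 4 + 2y = 0 gives y = 5 (since 2·5^3 − 4·5^2 = 150).
min ATC = 150/5 + 30 − 4·5 + 5^2 = $65. That is the break-even price.
Between these two prices the firm operates at a loss; above $65 it earns a profit.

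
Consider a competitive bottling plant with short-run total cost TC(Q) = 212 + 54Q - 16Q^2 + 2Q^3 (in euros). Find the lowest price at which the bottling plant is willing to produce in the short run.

The shutdown price is the minimum of AVC. VC = 54Q - 16Q^2 + 2Q^3, so AVC = 54 - 16Q + 2Q^2.
At the minimum of AVC, MC = AVC. MC = 54 - 32Q + 6Q^2; setting MC = AVC gives 4Q^2 - 16Q = 0, so Q = 4. min AVC = 22.
So the shutdown price is €22.

€22 per unit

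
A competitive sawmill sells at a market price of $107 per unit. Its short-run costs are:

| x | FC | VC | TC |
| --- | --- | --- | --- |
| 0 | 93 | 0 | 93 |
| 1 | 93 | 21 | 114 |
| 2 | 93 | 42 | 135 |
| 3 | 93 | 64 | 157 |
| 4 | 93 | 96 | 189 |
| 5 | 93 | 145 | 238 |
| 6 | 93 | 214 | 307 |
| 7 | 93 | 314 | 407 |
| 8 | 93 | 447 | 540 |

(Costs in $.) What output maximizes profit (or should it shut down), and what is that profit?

Compute π = P·x − TC at each output: x=0: -93; x=1: -7; x=2: 79; x=3: 164; x=4: 239; x=5: 297; x=6: 335; x=7: 342; x=8: 316.
Profit is maximized at x = 7. AVC there is 314/7 = $44.86 ≤ P, so producing beats shutting down (which would give -$93).

x = 7; profit = $342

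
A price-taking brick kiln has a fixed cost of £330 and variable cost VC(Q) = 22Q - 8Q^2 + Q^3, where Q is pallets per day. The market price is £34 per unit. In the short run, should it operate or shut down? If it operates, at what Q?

Produce at Q = 6

Strip out fixed cost: VC = 22Q - 8Q^2 + Q^3. Then AVC = 22 - 8Q + Q^2 and MC = 22 - 16Q + 3Q^2.
The AVC parabola has its vertex at Q = 8/2 = 4, where AVC = 22 - 8·4 + 4^2 = £6.
P = £34 exceeds min AVC = £6, so the firm stays open.
P = MC gives -12 - 16Q + 3Q^2 = 0, with roots -2/3 and 6. Take the larger (rising MC): Q* = 6.
Check: AVC at Q = 6 is £10 ≤ P, so revenue covers variable cost.
Profit = P·Q − TC = 34·6 − 390 = -£186, a loss, but smaller than the £330 fixed cost the firm would lose by shutting down.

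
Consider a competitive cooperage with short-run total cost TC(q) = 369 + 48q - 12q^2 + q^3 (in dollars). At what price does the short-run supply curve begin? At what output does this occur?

$12 per unit, at q = 6

The firm shuts down when price falls below the minimum of average variable cost. AVC = VC/q = 48 - 12q + q^2.
At the minimum of AVC, MC = AVC. MC = 48 - 24q + 3q^2; setting MC = AVC gives 2q^2 - 12q = 0, so q = 6. min AVC = 12.
For P < $12 the firm produces nothing.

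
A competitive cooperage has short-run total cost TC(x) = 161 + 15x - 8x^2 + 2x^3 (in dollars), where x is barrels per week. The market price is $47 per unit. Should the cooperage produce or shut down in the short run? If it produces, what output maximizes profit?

From TC, MC = TC'(x) = 15 - 16x + 6x^2 and AVC = VC/x = 15 - 8x + 2x^2.
AVC hits its minimum where MC = AVC, at x = 2, giving min AVC = 15 - 8·2 + 2·2^2 = $7.
Because $47 ≥ $7, revenue can cover variable cost; the firm operates.
Set P = MC: 47 = 15 - 16x + 6x^2 → -32 - 16x + 6x^2 = 0. The roots are x = -4/3 and x = 4; the profit-maximizing output is on the rising part of MC, so x* = 4.
Check: AVC at x = 4 is $15 ≤ P, so revenue covers variable cost.
Profit = P·x − TC = 47·4 − 221 = -$33, a loss, but smaller than the $161 fixed cost the firm would lose by shutting down.

Produce at x = 4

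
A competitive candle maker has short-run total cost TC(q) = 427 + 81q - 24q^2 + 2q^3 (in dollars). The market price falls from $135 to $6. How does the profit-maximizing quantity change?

Output falls from 9 to 0 (the firm shuts down)

MC = 81 - 48q + 6q^2; the shutdown threshold is min AVC = $9 (at q = 6).
At P = $135 ≥ min AVC, set P = MC on the rising branch: q = 9.
At P = $6 < min AVC = $9, price no longer covers variable cost at any output, so the firm shuts down: q = 0.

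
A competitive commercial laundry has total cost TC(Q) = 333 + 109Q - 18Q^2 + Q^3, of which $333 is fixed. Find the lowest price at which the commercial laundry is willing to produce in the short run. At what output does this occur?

$28 per unit, at Q = 9

The shutdown price is the minimum of AVC. VC = 109Q - 18Q^2 + Q^3, so AVC = 109 - 18Q + Q^2.
dAVC/dQ = -18 + 2Q = 0 gives Q = 9. min AVC = 109 - 18·9 + 9^2 = 28.
So the shutdown price is $28.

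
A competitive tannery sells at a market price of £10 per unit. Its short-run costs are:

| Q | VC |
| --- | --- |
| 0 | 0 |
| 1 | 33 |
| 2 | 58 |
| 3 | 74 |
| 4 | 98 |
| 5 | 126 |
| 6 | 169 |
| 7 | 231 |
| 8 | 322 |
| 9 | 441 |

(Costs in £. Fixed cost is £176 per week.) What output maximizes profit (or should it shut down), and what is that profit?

Q = 0 (shut down); profit = -£176

Tabulate TR − TC: Q=0: -176; Q=1: -199; Q=2: -214; Q=3: -220; Q=4: -234; Q=5: -252; Q=6: -285; Q=7: -337; Q=8: -418; Q=9: -527.
Profit is highest at Q = 0. Equivalently, the lowest AVC in the table is 98/4 ≈ £24.50 at Q = 4, and P = £10 falls below it — price never covers variable cost, so the firm shuts down and loses only its fixed cost.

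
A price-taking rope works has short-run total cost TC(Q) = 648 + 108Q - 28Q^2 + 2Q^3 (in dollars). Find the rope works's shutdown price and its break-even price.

AVC = 108 - 28Q + 2Q^2; minimized at Q = 7, giving min AVC = $10. That is the shutdown price.
ATC = 648/Q + 108 - 28Q + 2Q^2. Setting dATC/dQ = −648/Q^2 − 28 + 4Q = 0 gives Q = 9 (since 4·9^3 − 28·9^2 = 648).
min ATC = 648/9 + 108 − 28·9 + 2·9^2 = $90. That is the break-even price.
For $10 ≤ P < $90 the firm produces at a loss; below $10 it shuts down.

Shutdown price = $10; break-even price = $90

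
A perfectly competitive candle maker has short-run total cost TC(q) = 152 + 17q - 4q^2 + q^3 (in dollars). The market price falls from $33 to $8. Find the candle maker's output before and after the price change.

AVC = 17 - 4q + q^2, minimized at q = 2 where min AVC = $13. MC = 17 - 8q + 3q^2.
With P = $33 above the shutdown price, P = MC gives q = 4.
At P = $8 < min AVC = $13, price no longer covers variable cost at any output, so the firm shuts down: q = 0.

Output falls from 4 to 0 (the firm shuts down)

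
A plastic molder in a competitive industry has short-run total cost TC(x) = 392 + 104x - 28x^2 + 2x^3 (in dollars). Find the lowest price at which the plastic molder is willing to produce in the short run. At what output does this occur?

Short-run supply begins at min AVC. From VC = 104x - 28x^2 + 2x^3, AVC = 104 - 28x + 2x^2.
dAVC/dx = -28 + 4x = 0 gives x = 7. min AVC = 104 - 28·7 + 2·7^2 = 6.
So the shutdown price is $6.

$6 per unit, at x = 7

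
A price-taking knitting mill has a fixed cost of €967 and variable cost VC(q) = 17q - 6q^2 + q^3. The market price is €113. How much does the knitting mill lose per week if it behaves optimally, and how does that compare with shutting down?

Profit = -€327 at q = 8

AVC = 17 - 6q + q^2; min AVC = €8 at q = 3. Since P = €113 ≥ min AVC, the firm produces.
With MC = 17 - 12q + 3q^2, P = MC on the upward-sloping part at q* = 8.
TR = 113·8 = 904. TC = 967 + 264 = 1231. Profit = 904 − 1231 = -€327.
By producing, the firm covers all variable cost plus €640 of fixed cost; shutting down would lose the full €967.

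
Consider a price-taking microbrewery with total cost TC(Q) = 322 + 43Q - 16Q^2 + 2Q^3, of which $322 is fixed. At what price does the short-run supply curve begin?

$11 per unit

Short-run supply begins at min AVC. From VC = 43Q - 16Q^2 + 2Q^3, AVC = 43 - 16Q + 2Q^2.
At the minimum of AVC, MC = AVC. MC = 43 - 32Q + 6Q^2; setting MC = AVC gives 4Q^2 - 16Q = 0, so Q = 4. min AVC = 11.
So the shutdown price is $11.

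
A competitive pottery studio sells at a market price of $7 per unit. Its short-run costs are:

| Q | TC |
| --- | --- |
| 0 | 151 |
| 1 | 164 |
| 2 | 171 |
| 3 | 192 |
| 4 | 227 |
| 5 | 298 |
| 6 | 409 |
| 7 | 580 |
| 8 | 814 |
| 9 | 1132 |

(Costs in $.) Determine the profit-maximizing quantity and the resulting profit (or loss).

Profit at each row (π = 7Q − TC): Q=0: -151; Q=1: -157; Q=2: -157; Q=3: -171; Q=4: -199; Q=5: -263; Q=6: -367; Q=7: -531; Q=8: -758; Q=9: -1069.
Profit is highest at Q = 0. Equivalently, the lowest AVC in the table is 20/2 ≈ $10 at Q = 2, and P = $7 falls below it — price never covers variable cost, so the firm shuts down and loses only its fixed cost.

Q = 0 (shut down); profit = -$151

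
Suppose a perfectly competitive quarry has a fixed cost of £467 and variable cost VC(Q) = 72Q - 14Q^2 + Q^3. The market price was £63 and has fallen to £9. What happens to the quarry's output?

MC = 72 - 28Q + 3Q^2; the shutdown threshold is min AVC = £23 (at Q = 7).
At P = £63 ≥ min AVC, set P = MC on the rising branch: Q = 9.
At P = £9 < min AVC = £23, price no longer covers variable cost at any output, so the firm shuts down: Q = 0.

Output falls from 9 to 0 (the firm shuts down)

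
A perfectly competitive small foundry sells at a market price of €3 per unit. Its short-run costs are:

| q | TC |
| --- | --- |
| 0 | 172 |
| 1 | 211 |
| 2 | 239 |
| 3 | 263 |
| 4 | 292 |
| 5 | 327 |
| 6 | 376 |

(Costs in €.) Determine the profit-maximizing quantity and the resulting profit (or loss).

q = 0 (shut down); profit = -€172

Profit at each row (π = 3q − TC): q=0: -172; q=1: -208; q=2: -233; q=3: -254; q=4: -280; q=5: -312; q=6: -358.
Profit is highest at q = 0. Equivalently, the lowest AVC in the table is 120/4 ≈ €30 at q = 4, and P = €3 falls below it — price never covers variable cost, so the firm shuts down and loses only its fixed cost.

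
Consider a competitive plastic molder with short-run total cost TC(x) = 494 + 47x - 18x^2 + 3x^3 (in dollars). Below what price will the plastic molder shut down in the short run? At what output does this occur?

$20 per unit, at x = 3

The firm shuts down when price falls below the minimum of average variable cost. AVC = VC/x = 47 - 18x + 3x^2.
At the minimum of AVC, MC = AVC. MC = 47 - 36x + 9x^2; setting MC = AVC gives 6x^2 - 18x = 0, so x = 3. min AVC = 20.
So the shutdown price is $20.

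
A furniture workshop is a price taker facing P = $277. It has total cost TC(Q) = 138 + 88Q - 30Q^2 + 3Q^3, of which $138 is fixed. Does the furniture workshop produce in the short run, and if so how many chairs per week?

Strip out fixed cost: VC = 88Q - 30Q^2 + 3Q^3. Then AVC = 88 - 30Q + 3Q^2 and MC = 88 - 60Q + 9Q^2.
AVC hits its minimum where MC = AVC, at Q = 5, giving min AVC = 88 - 30·5 + 3·5^2 = $13.
P = $277 exceeds min AVC = $13, so the firm stays open.
Set P = MC: 277 = 88 - 60Q + 9Q^2 → -189 - 60Q + 9Q^2 = 0. The roots are Q = -7/3 and Q = 9; the profit-maximizing output is on the rising part of MC, so Q* = 9.
Check: AVC at Q = 9 is $61 ≤ P, so revenue covers variable cost.
Profit = P·Q − TC = 277·9 − 687 = $1806.

Produce at Q = 9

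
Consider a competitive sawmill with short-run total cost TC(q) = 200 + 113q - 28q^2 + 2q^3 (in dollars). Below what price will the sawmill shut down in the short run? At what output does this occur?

$15 per unit, at q = 7

The shutdown price is the minimum of AVC. VC = 113q - 28q^2 + 2q^3, so AVC = 113 - 28q + 2q^2.
dAVC/dq = -28 + 4q = 0 gives q = 7. min AVC = 113 - 28·7 + 2·7^2 = 15.
For P < $15 the firm produces nothing.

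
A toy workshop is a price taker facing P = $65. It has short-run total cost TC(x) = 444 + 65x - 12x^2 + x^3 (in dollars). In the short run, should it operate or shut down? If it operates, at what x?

Variable cost is VC = 65x - 12x^2 + x^3, so AVC = VC/x = 65 - 12x + x^2 and MC = dTC/dx = 65 - 24x + 3x^2.
The AVC parabola has its vertex at x = 12/2 = 6, where AVC = 65 - 12·6 + 6^2 = $29.
Because $65 ≥ $29, revenue can cover variable cost; the firm operates.
Solving P = MC: -24x + 3x^2 = 0 ⇒ x = 0 or 8. On the upward-sloping branch, x* = 8.
Check: AVC at x = 8 is $33 ≤ P, so revenue covers variable cost.
Profit = P·x − TC = 65·8 − 708 = -$188, a loss, but smaller than the $444 fixed cost the firm would lose by shutting down.

Produce at x = 8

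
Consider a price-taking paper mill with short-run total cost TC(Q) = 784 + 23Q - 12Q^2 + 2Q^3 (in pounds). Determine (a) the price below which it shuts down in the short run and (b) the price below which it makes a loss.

AVC = 23 - 12Q + 2Q^2; minimized at Q = 3, giving min AVC = £5. That is the shutdown price.
ATC = 784/Q + 23 - 12Q + 2Q^2. Setting dATC/dQ = −784/Q^2 − 12 + 4Q = 0 gives Q = 7 (since 4·7^3 − 12·7^2 = 784).
min ATC = 784/7 + 23 − 12·7 + 2·7^2 = £149. That is the break-even price.
For £5 ≤ P < £149 the firm produces at a loss; below £5 it shuts down.

Shutdown price = £5; break-even price = £149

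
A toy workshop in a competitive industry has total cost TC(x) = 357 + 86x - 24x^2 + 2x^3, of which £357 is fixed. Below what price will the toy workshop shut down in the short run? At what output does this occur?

Short-run supply begins at min AVC. From VC = 86x - 24x^2 + 2x^3, AVC = 86 - 24x + 2x^2.
At the minimum of AVC, MC = AVC. MC = 86 - 48x + 6x^2; setting MC = AVC gives 4x^2 - 24x = 0, so x = 6. min AVC = 14.
The firm shuts down for any P below £14.

£14 per unit, at x = 6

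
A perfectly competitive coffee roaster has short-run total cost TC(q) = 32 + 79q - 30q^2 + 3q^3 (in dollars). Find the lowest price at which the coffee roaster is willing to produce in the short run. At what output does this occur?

The shutdown price is the minimum of AVC. VC = 79q - 30q^2 + 3q^3, so AVC = 79 - 30q + 3q^2.
At the minimum of AVC, MC = AVC. MC = 79 - 60q + 9q^2; setting MC = AVC gives 6q^2 - 30q = 0, so q = 5. min AVC = 4.
For P < $4 the firm produces nothing.

$4 per unit, at q = 5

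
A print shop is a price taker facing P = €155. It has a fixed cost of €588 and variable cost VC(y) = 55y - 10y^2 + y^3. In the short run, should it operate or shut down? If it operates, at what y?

From TC, MC = TC'(y) = 55 - 20y + 3y^2 and AVC = VC/y = 55 - 10y + y^2.
AVC hits its minimum where MC = AVC, at y = 5, giving min AVC = 55 - 10·5 + 5^2 = €30.
P = €155 exceeds min AVC = €30, so the firm stays open.
Set P = MC: 155 = 55 - 20y + 3y^2 → -100 - 20y + 3y^2 = 0. The roots are y = -10/3 and y = 10; the profit-maximizing output is on the rising part of MC, so y* = 10.
Check: AVC at y = 10 is €55 ≤ P, so revenue covers variable cost.
Profit = P·y − TC = 155·10 − 1138 = €412.

Produce at y = 10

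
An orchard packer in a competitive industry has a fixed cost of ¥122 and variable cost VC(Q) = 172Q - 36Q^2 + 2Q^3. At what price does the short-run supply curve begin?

The firm shuts down when price falls below the minimum of average variable cost. AVC = VC/Q = 172 - 36Q + 2Q^2.
dAVC/dQ = -36 + 4Q = 0 gives Q = 9. min AVC = 172 - 36·9 + 2·9^2 = 10.
So the shutdown price is ¥10.

¥10 per unit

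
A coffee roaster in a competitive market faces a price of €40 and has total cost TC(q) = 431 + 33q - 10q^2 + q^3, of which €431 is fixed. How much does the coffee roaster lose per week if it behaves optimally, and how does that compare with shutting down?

Profit = -€235 at q = 7

AVC = 33 - 10q + q^2; min AVC = €8 at q = 5. Since P = €40 ≥ min AVC, the firm produces.
With MC = 33 - 20q + 3q^2, P = MC on the upward-sloping part at q* = 7.
TR = 40·7 = 280. TC = 431 + 84 = 515. Profit = 280 − 515 = -€235.
By producing, the firm covers all variable cost plus €196 of fixed cost; shutting down would lose the full €431.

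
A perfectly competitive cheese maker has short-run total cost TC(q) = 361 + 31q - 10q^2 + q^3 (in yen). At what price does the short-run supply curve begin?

¥6 per unit

The firm shuts down when price falls below the minimum of average variable cost. AVC = VC/q = 31 - 10q + q^2.
dAVC/dq = -10 + 2q = 0 gives q = 5. min AVC = 31 - 10·5 + 5^2 = 6.
For P < ¥6 the firm produces nothing.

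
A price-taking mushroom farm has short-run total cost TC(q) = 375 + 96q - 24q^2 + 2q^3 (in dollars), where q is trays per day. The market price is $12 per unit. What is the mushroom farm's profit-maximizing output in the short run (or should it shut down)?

Shut down

From TC, MC = TC'(q) = 96 - 48q + 6q^2 and AVC = VC/q = 96 - 24q + 2q^2.
AVC is minimized where dAVC/dq = -24 + 4q = 0, at q = 6; min AVC = 96 - 24·6 + 2·6^2 = $24.
P = $12 lies below min AVC = $24; no output level covers variable cost.
Shutting down limits the loss to fixed cost, $375.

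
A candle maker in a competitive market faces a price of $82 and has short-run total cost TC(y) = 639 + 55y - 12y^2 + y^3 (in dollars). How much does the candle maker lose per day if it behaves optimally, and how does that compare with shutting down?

Profit = -$153 at y = 9

AVC = 55 - 12y + y^2; min AVC = $19 at y = 6. Since P = $82 ≥ min AVC, the firm produces.
MC = 55 - 24y + 3y^2. Setting P = MC and taking the root on the rising branch gives y* = 9.
TR = 82·9 = 738. TC = 639 + 252 = 891. Profit = 738 − 891 = -$153.
By producing, the firm covers all variable cost plus $486 of fixed cost; shutting down would lose the full $639.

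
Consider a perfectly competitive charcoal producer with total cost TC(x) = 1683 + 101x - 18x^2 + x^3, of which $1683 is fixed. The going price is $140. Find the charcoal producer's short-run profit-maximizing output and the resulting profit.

AVC = 101 - 18x + x^2; min AVC = $20 at x = 9. Since P = $140 ≥ min AVC, the firm produces.
MC = 101 - 36x + 3x^2. Setting P = MC and taking the root on the rising branch gives x* = 13.
TR = 140·13 = 1820. TC = 1683 + 468 = 2151. Profit = 1820 − 2151 = -$331.
Shutting down would mean losing the fixed cost of $1683, so operating at a loss of $331 is better by $1352.

Profit = -$331 at x = 13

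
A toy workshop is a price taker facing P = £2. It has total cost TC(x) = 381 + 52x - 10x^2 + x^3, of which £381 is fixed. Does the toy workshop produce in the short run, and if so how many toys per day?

Shut down

Strip out fixed cost: VC = 52x - 10x^2 + x^3. Then AVC = 52 - 10x + x^2 and MC = 52 - 20x + 3x^2.
AVC hits its minimum where MC = AVC, at x = 5, giving min AVC = 52 - 10·5 + 5^2 = £27.
Since P = £2 < min AVC = £27, price fails to cover variable cost at any output.
The firm minimizes its loss by shutting down and losing only its fixed cost of £381.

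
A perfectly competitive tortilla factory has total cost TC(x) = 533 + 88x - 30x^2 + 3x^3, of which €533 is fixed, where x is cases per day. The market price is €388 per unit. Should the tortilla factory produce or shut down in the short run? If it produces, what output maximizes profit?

Variable cost is VC = 88x - 30x^2 + 3x^3, so AVC = VC/x = 88 - 30x + 3x^2 and MC = dTC/dx = 88 - 60x + 9x^2.
The AVC parabola has its vertex at x = 30/6 = 5, where AVC = 88 - 30·5 + 3·5^2 = €13.
P = €388 exceeds min AVC = €13, so the firm stays open.
P = MC gives -300 - 60x + 9x^2 = 0, with roots -10/3 and 10. Take the larger (rising MC): x* = 10.
Check: AVC at x = 10 is €88 ≤ P, so revenue covers variable cost.
Profit = P·x − TC = 388·10 − 1413 = €2467.

Produce at x = 10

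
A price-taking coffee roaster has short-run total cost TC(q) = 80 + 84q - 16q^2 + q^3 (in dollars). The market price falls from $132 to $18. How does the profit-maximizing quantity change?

MC = 84 - 32q + 3q^2; the shutdown threshold is min AVC = $20 (at q = 8).
At P = $132 ≥ min AVC, set P = MC on the rising branch: q = 12.
At P = $18 < min AVC = $20, price no longer covers variable cost at any output, so the firm shuts down: q = 0.

Output falls from 12 to 0 (the firm shuts down)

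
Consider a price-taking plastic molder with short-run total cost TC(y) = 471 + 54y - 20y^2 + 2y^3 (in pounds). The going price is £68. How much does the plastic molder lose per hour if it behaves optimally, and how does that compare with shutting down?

Profit = -£79 at y = 7

AVC = 54 - 20y + 2y^2 has its minimum £4 at y = 5; price £68 clears that bar, so the firm operates.
With MC = 54 - 40y + 6y^2, P = MC on the upward-sloping part at y* = 7.
TR = 68·7 = 476. TC = 471 + 84 = 555. Profit = 476 − 555 = -£79.
That loss of £79 beats the £471 the firm would lose by shutting down; producing recovers £392 of fixed cost.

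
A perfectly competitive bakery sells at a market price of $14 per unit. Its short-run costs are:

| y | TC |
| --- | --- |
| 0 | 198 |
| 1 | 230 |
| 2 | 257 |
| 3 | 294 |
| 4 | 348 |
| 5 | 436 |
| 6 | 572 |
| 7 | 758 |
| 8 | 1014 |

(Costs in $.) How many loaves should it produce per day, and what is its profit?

Profit at each row (π = 14y − TC): y=0: -198; y=1: -216; y=2: -229; y=3: -252; y=4: -292; y=5: -366; y=6: -488; y=7: -660; y=8: -902.
Profit is highest at y = 0. Equivalently, the lowest AVC in the table is 59/2 ≈ $29.50 at y = 2, and P = $14 falls below it — price never covers variable cost, so the firm shuts down and loses only its fixed cost.

y = 0 (shut down); profit = -$198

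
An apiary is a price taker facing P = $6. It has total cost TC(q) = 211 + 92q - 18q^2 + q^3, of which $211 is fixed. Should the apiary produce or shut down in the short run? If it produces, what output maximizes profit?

Shut down

From TC, MC = TC'(q) = 92 - 36q + 3q^2 and AVC = VC/q = 92 - 18q + q^2.
AVC hits its minimum where MC = AVC, at q = 9, giving min AVC = 92 - 18·9 + 9^2 = $11.
With P < min AVC ($6 < $11), every unit sold adds to the loss.
The firm minimizes its loss by shutting down and losing only its fixed cost of $211.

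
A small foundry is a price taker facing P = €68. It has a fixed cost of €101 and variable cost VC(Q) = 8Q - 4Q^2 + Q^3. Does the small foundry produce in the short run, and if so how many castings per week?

Produce at Q = 6

From TC, MC = TC'(Q) = 8 - 8Q + 3Q^2 and AVC = VC/Q = 8 - 4Q + Q^2.
AVC is minimized where dAVC/dQ = -4 + 2Q = 0, at Q = 2; min AVC = 8 - 4·2 + 2^2 = €4.
Since P = €68 ≥ min AVC = €4, price covers variable cost and the firm should produce.
P = MC gives -60 - 8Q + 3Q^2 = 0, with roots -10/3 and 6. Take the larger (rising MC): Q* = 6.
Check: AVC at Q = 6 is €20 ≤ P, so revenue covers variable cost.
Profit = P·Q − TC = 68·6 − 221 = €187.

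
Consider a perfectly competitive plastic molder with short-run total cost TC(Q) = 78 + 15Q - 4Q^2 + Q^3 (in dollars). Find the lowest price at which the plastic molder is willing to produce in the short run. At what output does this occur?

The firm shuts down when price falls below the minimum of average variable cost. AVC = VC/Q = 15 - 4Q + Q^2.
At the minimum of AVC, MC = AVC. MC = 15 - 8Q + 3Q^2; setting MC = AVC gives 2Q^2 - 4Q = 0, so Q = 2. min AVC = 11.
The firm shuts down for any P below $11.

$11 per unit, at Q = 2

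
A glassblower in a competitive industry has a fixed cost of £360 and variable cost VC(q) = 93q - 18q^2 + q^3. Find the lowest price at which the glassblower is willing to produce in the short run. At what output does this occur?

The firm shuts down when price falls below the minimum of average variable cost. AVC = VC/q = 93 - 18q + q^2.
dAVC/dq = -18 + 2q = 0 gives q = 9. min AVC = 93 - 18·9 + 9^2 = 12.
The firm shuts down for any P below £12.

£12 per unit, at q = 9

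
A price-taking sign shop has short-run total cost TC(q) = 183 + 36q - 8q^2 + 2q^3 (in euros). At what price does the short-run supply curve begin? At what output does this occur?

€28 per unit, at q = 2

The firm shuts down when price falls below the minimum of average variable cost. AVC = VC/q = 36 - 8q + 2q^2.
At the minimum of AVC, MC = AVC. MC = 36 - 16q + 6q^2; setting MC = AVC gives 4q^2 - 8q = 0, so q = 2. min AVC = 28.
So the shutdown price is €28.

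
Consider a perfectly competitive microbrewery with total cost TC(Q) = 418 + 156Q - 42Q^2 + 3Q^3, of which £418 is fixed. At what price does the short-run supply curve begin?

£9 per unit

Short-run supply begins at min AVC. From VC = 156Q - 42Q^2 + 3Q^3, AVC = 156 - 42Q + 3Q^2.
dAVC/dQ = -42 + 6Q = 0 gives Q = 7. min AVC = 156 - 42·7 + 3·7^2 = 9.
The firm shuts down for any P below £9.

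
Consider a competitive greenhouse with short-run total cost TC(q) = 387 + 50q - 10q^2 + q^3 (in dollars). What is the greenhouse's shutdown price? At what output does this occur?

Short-run supply begins at min AVC. From VC = 50q - 10q^2 + q^3, AVC = 50 - 10q + q^2.
At the minimum of AVC, MC = AVC. MC = 50 - 20q + 3q^2; setting MC = AVC gives 2q^2 - 10q = 0, so q = 5. min AVC = 25.
So the shutdown price is $25.

$25 per unit, at q = 5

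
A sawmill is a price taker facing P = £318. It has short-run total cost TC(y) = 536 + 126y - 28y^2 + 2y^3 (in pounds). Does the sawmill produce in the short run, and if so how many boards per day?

Variable cost is VC = 126y - 28y^2 + 2y^3, so AVC = VC/y = 126 - 28y + 2y^2 and MC = dTC/dy = 126 - 56y + 6y^2.
The AVC parabola has its vertex at y = 28/4 = 7, where AVC = 126 - 28·7 + 2·7^2 = £28.
Since P = £318 ≥ min AVC = £28, price covers variable cost and the firm should produce.
Solving P = MC: -192 - 56y + 6y^2 = 0 ⇒ y = -8/3 or 12. On the upward-sloping branch, y* = 12.
Check: AVC at y = 12 is £78 ≤ P, so revenue covers variable cost.
Profit = P·y − TC = 318·12 − 1472 = £2344.

Produce at y = 12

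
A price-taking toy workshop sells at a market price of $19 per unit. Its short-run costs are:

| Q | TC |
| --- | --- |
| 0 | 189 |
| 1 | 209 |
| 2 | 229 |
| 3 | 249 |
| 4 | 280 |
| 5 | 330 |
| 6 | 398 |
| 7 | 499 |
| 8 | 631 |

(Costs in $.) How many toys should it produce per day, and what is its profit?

Compute π = P·Q − TC at each output: Q=0: -189; Q=1: -190; Q=2: -191; Q=3: -192; Q=4: -204; Q=5: -235; Q=6: -284; Q=7: -366; Q=8: -479.
Profit is highest at Q = 0. Equivalently, the lowest AVC in the table is 20/1 ≈ $20 at Q = 1, and P = $19 falls below it — price never covers variable cost, so the firm shuts down and loses only its fixed cost.

Q = 0 (shut down); profit = -$189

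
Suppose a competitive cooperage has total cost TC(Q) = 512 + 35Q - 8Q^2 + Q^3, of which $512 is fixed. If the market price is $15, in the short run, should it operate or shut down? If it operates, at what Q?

Strip out fixed cost: VC = 35Q - 8Q^2 + Q^3. Then AVC = 35 - 8Q + Q^2 and MC = 35 - 16Q + 3Q^2.
The AVC parabola has its vertex at Q = 8/2 = 4, where AVC = 35 - 8·4 + 4^2 = $19.
P = $15 lies below min AVC = $19; no output level covers variable cost.
Best response: produce nothing and absorb the $512 fixed cost.

Shut down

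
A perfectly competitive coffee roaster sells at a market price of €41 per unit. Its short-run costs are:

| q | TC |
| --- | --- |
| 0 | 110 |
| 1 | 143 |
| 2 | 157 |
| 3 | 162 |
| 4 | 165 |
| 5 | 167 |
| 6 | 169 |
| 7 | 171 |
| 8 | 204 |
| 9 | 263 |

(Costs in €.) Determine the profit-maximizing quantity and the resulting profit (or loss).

Profit at each row (π = 41q − TC): q=0: -110; q=1: -102; q=2: -75; q=3: -39; q=4: -1; q=5: 38; q=6: 77; q=7: 116; q=8: 124; q=9: 106.
Profit is maximized at q = 8. AVC there is 94/8 = €11.75 ≤ P, so producing beats shutting down (which would give -€110).

q = 8; profit = €124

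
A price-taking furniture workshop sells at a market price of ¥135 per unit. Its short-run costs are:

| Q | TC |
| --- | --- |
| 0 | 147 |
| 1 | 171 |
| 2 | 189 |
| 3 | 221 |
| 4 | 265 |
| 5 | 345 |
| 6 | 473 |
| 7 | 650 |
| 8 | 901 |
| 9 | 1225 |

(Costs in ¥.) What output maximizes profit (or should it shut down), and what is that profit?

Q = 6; profit = ¥337

Profit at each row (π = 135Q − TC): Q=0: -147; Q=1: -36; Q=2: 81; Q=3: 184; Q=4: 275; Q=5: 330; Q=6: 337; Q=7: 295; Q=8: 179; Q=9: -10.
Profit is maximized at Q = 6. AVC there is 326/6 = ¥54.33 ≤ P, so producing beats shutting down (which would give -¥147).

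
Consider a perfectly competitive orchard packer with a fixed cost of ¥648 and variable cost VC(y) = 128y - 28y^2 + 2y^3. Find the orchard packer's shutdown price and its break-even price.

Shutdown price = ¥30; break-even price = ¥110

AVC = 128 - 28y + 2y^2; minimized at y = 7, giving min AVC = ¥30. That is the shutdown price.
ATC = 648/y + 128 - 28y + 2y^2. Setting dATC/dy = −648/y^2 − 28 + 4y = 0 gives y = 9 (since 4·9^3 − 28·9^2 = 648).
min ATC = 648/9 + 128 − 28·9 + 2·9^2 = ¥110. That is the break-even price.
For ¥30 ≤ P < ¥110 the firm produces at a loss; below ¥30 it shuts down.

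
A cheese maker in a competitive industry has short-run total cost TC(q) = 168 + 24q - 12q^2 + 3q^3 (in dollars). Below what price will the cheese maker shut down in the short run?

The shutdown price is the minimum of AVC. VC = 24q - 12q^2 + 3q^3, so AVC = 24 - 12q + 3q^2.
At the minimum of AVC, MC = AVC. MC = 24 - 24q + 9q^2; setting MC = AVC gives 6q^2 - 12q = 0, so q = 2. min AVC = 12.
The firm shuts down for any P below $12.

$12 per unit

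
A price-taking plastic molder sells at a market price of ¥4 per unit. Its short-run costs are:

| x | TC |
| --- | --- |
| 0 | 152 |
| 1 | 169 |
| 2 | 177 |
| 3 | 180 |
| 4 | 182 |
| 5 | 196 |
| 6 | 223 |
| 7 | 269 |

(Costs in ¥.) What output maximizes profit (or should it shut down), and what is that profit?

Profit at each row (π = 4x − TC): x=0: -152; x=1: -165; x=2: -169; x=3: -168; x=4: -166; x=5: -176; x=6: -199; x=7: -241.
Profit is highest at x = 0. Equivalently, the lowest AVC in the table is 30/4 ≈ ¥7.50 at x = 4, and P = ¥4 falls below it — price never covers variable cost, so the firm shuts down and loses only its fixed cost.

x = 0 (shut down); profit = -¥152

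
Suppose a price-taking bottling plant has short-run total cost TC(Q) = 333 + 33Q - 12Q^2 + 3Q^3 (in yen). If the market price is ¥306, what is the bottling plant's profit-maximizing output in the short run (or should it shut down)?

Variable cost is VC = 33Q - 12Q^2 + 3Q^3, so AVC = VC/Q = 33 - 12Q + 3Q^2 and MC = dTC/dQ = 33 - 24Q + 9Q^2.
The AVC parabola has its vertex at Q = 12/6 = 2, where AVC = 33 - 12·2 + 3·2^2 = ¥21.
Because ¥306 ≥ ¥21, revenue can cover variable cost; the firm operates.
Set P = MC: 306 = 33 - 24Q + 9Q^2 → -273 - 24Q + 9Q^2 = 0. The roots are Q = -13/3 and Q = 7; the profit-maximizing output is on the rising part of MC, so Q* = 7.
Check: AVC at Q = 7 is ¥96 ≤ P, so revenue covers variable cost.
Profit = P·Q − TC = 306·7 − 1005 = ¥1137.

Produce at Q = 7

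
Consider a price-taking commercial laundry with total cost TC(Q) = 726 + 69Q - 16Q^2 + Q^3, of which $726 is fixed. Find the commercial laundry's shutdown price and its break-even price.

AVC = 69 - 16Q + Q^2; minimized at Q = 8, giving min AVC = $5. That is the shutdown price.
ATC = 726/Q + 69 - 16Q + Q^2. Setting dATC/dQ = −726/Q^2 − 16 + 2Q = 0 gives Q = 11 (since 2·11^3 − 16·11^2 = 726).
min ATC = 726/11 + 69 − 16·11 + 11^2 = $80. That is the break-even price.
For $5 ≤ P < $80 the firm produces at a loss; below $5 it shuts down.

Shutdown price = $5; break-even price = $80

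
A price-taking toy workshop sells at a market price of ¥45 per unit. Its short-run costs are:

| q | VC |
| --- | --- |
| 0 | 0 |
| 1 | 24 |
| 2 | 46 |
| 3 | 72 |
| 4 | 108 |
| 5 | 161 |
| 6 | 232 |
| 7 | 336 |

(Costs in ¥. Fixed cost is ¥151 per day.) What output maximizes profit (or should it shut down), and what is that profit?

Tabulate TR − TC: q=0: -151; q=1: -130; q=2: -107; q=3: -88; q=4: -79; q=5: -87; q=6: -113; q=7: -172.
Profit is maximized at q = 4. AVC there is 108/4 = ¥27 ≤ P, so producing beats shutting down (which would give -¥151).

q = 4; profit = -¥79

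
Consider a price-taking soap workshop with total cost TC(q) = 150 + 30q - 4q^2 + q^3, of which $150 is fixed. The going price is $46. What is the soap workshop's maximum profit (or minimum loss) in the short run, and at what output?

AVC = 30 - 4q + q^2; min AVC = $26 at q = 2. Since P = $46 ≥ min AVC, the firm produces.
MC = 30 - 8q + 3q^2. Setting P = MC and taking the root on the rising branch gives q* = 4.
TR = 46·4 = 184. TC = 150 + 120 = 270. Profit = 184 − 270 = -$86.
That loss of $86 beats the $150 the firm would lose by shutting down; producing recovers $64 of fixed cost.

Profit = -$86 at q = 4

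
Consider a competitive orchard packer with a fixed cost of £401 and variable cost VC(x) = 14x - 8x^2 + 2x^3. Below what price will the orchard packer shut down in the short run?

Short-run supply begins at min AVC. From VC = 14x - 8x^2 + 2x^3, AVC = 14 - 8x + 2x^2.
dAVC/dx = -8 + 4x = 0 gives x = 2. min AVC = 14 - 8·2 + 2·2^2 = 6.
The firm shuts down for any P below £6.

£6 per unit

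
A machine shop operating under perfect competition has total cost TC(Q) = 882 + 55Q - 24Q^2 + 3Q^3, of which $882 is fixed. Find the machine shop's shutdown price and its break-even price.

Shutdown price = min AVC. AVC = 55 - 24Q + 3Q^2, with vertex at Q = 4 and minimum $7.
ATC = 882/Q + 55 - 24Q + 3Q^2. Setting dATC/dQ = −882/Q^2 − 24 + 6Q = 0 gives Q = 7 (since 6·7^3 − 24·7^2 = 882).
min ATC = 882/7 + 55 − 24·7 + 3·7^2 = $160. That is the break-even price.
Between these two prices the firm operates at a loss; above $160 it earns a profit.

Shutdown price = $7; break-even price = $160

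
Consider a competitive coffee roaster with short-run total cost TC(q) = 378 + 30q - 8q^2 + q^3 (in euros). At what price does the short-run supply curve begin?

€14 per unit

Short-run supply begins at min AVC. From VC = 30q - 8q^2 + q^3, AVC = 30 - 8q + q^2.
dAVC/dq = -8 + 2q = 0 gives q = 4. min AVC = 30 - 8·4 + 4^2 = 14.
So the shutdown price is €14.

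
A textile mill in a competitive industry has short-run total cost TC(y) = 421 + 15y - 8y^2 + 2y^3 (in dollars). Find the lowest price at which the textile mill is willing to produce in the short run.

$7 per unit

Short-run supply begins at min AVC. From VC = 15y - 8y^2 + 2y^3, AVC = 15 - 8y + 2y^2.
At the minimum of AVC, MC = AVC. MC = 15 - 16y + 6y^2; setting MC = AVC gives 4y^2 - 8y = 0, so y = 2. min AVC = 7.
For P < $7 the firm produces nothing.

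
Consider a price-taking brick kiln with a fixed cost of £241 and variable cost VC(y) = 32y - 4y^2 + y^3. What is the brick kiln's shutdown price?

£28 per unit

Short-run supply begins at min AVC. From VC = 32y - 4y^2 + y^3, AVC = 32 - 4y + y^2.
dAVC/dy = -4 + 2y = 0 gives y = 2. min AVC = 32 - 4·2 + 2^2 = 28.
For P < £28 the firm produces nothing.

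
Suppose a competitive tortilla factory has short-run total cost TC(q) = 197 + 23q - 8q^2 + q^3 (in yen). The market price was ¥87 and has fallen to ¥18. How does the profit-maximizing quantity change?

Output falls from 8 to 5

MC = 23 - 16q + 3q^2; the shutdown threshold is min AVC = ¥7 (at q = 4).
At P = ¥87 ≥ min AVC, set P = MC on the rising branch: q = 8.
At P = ¥18 ≥ min AVC, set P = MC: q = 5. The firm stays open but cuts output.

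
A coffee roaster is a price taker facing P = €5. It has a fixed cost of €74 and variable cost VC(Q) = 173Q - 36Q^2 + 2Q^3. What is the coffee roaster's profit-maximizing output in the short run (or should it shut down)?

From TC, MC = TC'(Q) = 173 - 72Q + 6Q^2 and AVC = VC/Q = 173 - 36Q + 2Q^2.
AVC is minimized where dAVC/dQ = -36 + 4Q = 0, at Q = 9; min AVC = 173 - 36·9 + 2·9^2 = €11.
P = €5 lies below min AVC = €11; no output level covers variable cost.
Shutting down limits the loss to fixed cost, €74.

Shut down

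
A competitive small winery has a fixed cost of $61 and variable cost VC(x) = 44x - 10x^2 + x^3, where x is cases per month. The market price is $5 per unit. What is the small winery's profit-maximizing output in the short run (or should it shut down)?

Shut down

From TC, MC = TC'(x) = 44 - 20x + 3x^2 and AVC = VC/x = 44 - 10x + x^2.
AVC hits its minimum where MC = AVC, at x = 5, giving min AVC = 44 - 10·5 + 5^2 = $19.
P = $5 lies below min AVC = $19; no output level covers variable cost.
The firm minimizes its loss by shutting down and losing only its fixed cost of $61.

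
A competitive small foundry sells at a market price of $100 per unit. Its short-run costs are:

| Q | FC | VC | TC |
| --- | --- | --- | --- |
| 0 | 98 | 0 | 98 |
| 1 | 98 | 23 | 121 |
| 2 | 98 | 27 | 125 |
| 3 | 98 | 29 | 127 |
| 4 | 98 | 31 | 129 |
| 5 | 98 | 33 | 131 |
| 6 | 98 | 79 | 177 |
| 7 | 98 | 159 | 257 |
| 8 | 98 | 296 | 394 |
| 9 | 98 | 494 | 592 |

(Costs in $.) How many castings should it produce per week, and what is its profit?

Q = 7; profit = $443

Tabulate TR − TC: Q=0: -98; Q=1: -21; Q=2: 75; Q=3: 173; Q=4: 271; Q=5: 369; Q=6: 423; Q=7: 443; Q=8: 406; Q=9: 308.
Profit is maximized at Q = 7. AVC there is 159/7 = $22.71 ≤ P, so producing beats shutting down (which would give -$98).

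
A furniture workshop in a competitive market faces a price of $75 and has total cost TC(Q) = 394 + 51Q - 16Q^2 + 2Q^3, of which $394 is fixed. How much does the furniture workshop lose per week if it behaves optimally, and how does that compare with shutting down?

Profit = -$106 at Q = 6

AVC = 51 - 16Q + 2Q^2 has its minimum $19 at Q = 4; price $75 clears that bar, so the firm operates.
With MC = 51 - 32Q + 6Q^2, P = MC on the upward-sloping part at Q* = 6.
TR = 75·6 = 450. TC = 394 + 162 = 556. Profit = 450 − 556 = -$106.
That loss of $106 beats the $394 the firm would lose by shutting down; producing recovers $288 of fixed cost.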